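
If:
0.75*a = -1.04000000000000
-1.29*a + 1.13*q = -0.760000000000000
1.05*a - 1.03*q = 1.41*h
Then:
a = -1.39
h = 0.62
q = -2.26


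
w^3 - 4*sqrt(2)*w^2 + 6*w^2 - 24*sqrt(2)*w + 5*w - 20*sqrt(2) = (w + 1)*(w + 5)*(w - 4*sqrt(2))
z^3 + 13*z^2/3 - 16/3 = (z - 1)*(z + 4/3)*(z + 4)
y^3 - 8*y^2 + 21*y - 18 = (y - 3)^2*(y - 2)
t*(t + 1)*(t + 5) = t^3 + 6*t^2 + 5*t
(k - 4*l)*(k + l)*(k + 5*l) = k^3 + 2*k^2*l - 19*k*l^2 - 20*l^3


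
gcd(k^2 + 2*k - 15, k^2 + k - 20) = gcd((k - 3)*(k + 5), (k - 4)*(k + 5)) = k + 5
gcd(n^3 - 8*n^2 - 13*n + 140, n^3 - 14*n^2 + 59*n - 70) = n^2 - 12*n + 35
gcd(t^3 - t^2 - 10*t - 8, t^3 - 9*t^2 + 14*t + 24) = t^2 - 3*t - 4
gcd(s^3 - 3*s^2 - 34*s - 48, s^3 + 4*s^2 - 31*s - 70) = s + 2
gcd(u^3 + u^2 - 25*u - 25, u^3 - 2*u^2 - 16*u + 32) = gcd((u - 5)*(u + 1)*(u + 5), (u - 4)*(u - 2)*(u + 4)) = 1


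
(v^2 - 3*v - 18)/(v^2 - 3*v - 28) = (-v^2 + 3*v + 18)/(-v^2 + 3*v + 28)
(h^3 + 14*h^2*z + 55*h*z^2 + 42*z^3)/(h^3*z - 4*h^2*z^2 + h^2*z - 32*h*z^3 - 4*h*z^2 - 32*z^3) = (-h^3 - 14*h^2*z - 55*h*z^2 - 42*z^3)/(z*(-h^3 + 4*h^2*z - h^2 + 32*h*z^2 + 4*h*z + 32*z^2))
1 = 1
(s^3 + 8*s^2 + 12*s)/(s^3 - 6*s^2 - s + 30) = s*(s + 6)/(s^2 - 8*s + 15)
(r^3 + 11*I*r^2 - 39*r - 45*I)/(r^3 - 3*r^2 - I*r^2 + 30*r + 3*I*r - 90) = (r^2 + 6*I*r - 9)/(r^2 + r*(-3 - 6*I) + 18*I)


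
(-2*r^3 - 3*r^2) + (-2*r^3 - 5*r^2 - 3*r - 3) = -4*r^3 - 8*r^2 - 3*r - 3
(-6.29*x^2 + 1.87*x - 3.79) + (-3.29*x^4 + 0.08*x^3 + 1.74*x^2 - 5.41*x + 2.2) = -3.29*x^4 + 0.08*x^3 - 4.55*x^2 - 3.54*x - 1.59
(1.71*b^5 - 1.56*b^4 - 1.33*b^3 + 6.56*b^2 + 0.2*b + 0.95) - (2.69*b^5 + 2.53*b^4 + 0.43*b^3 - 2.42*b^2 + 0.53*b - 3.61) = -0.98*b^5 - 4.09*b^4 - 1.76*b^3 + 8.98*b^2 - 0.33*b + 4.56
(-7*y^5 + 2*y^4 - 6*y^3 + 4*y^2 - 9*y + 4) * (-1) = 7*y^5 - 2*y^4 + 6*y^3 - 4*y^2 + 9*y - 4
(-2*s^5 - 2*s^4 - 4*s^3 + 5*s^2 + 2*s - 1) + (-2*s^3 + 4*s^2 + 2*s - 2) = -2*s^5 - 2*s^4 - 6*s^3 + 9*s^2 + 4*s - 3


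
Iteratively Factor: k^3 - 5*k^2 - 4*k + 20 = (k + 2)*(k^2 - 7*k + 10) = (k - 2)*(k + 2)*(k - 5)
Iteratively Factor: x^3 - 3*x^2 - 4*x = (x + 1)*(x^2 - 4*x) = (x - 4)*(x + 1)*(x)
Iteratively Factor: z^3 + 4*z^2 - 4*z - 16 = (z + 2)*(z^2 + 2*z - 8) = (z + 2)*(z + 4)*(z - 2)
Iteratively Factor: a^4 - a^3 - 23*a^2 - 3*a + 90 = (a - 5)*(a^3 + 4*a^2 - 3*a - 18) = (a - 5)*(a + 3)*(a^2 + a - 6) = (a - 5)*(a + 3)^2*(a - 2)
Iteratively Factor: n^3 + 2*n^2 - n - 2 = (n + 2)*(n^2 - 1) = (n - 1)*(n + 2)*(n + 1)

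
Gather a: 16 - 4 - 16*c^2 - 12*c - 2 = -16*c^2 - 12*c + 10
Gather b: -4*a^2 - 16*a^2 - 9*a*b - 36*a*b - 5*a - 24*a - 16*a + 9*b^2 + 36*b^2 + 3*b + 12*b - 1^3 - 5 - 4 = -20*a^2 - 45*a + 45*b^2 + b*(15 - 45*a) - 10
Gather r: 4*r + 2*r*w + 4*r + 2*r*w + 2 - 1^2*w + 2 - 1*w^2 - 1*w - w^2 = r*(4*w + 8) - 2*w^2 - 2*w + 4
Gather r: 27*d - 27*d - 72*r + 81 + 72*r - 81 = 0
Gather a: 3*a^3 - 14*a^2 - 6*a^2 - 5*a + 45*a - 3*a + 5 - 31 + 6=3*a^3 - 20*a^2 + 37*a - 20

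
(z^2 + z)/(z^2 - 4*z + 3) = z*(z + 1)/(z^2 - 4*z + 3)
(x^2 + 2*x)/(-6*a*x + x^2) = (x + 2)/(-6*a + x)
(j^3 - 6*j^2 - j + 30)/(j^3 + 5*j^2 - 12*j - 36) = (j - 5)/(j + 6)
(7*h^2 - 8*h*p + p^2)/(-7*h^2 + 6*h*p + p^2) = (-7*h + p)/(7*h + p)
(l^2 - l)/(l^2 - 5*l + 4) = l/(l - 4)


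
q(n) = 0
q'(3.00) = 0.00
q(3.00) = 0.00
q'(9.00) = 0.00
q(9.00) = 0.00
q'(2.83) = 0.00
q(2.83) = 0.00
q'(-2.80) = 0.00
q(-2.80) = 0.00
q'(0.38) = 0.00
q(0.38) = 0.00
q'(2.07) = 0.00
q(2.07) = 0.00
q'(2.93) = 0.00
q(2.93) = 0.00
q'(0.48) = 0.00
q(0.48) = 0.00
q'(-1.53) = 0.00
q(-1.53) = 0.00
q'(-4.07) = 0.00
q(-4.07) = 0.00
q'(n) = 0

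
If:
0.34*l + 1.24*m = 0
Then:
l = -3.64705882352941*m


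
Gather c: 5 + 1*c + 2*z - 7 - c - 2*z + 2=0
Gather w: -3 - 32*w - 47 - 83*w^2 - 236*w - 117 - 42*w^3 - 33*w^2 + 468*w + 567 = -42*w^3 - 116*w^2 + 200*w + 400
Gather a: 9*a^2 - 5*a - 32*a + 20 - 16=9*a^2 - 37*a + 4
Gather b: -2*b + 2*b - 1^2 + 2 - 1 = 0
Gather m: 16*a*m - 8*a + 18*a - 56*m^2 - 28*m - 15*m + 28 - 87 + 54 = 10*a - 56*m^2 + m*(16*a - 43) - 5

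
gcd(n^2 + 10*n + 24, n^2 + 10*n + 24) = n^2 + 10*n + 24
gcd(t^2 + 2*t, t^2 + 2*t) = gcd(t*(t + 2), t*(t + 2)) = t^2 + 2*t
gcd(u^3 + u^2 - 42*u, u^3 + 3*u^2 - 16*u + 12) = 1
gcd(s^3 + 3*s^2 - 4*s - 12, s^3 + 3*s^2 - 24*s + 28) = s - 2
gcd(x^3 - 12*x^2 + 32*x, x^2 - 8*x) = x^2 - 8*x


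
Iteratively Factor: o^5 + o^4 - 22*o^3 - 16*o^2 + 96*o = (o + 4)*(o^4 - 3*o^3 - 10*o^2 + 24*o) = (o + 3)*(o + 4)*(o^3 - 6*o^2 + 8*o) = (o - 4)*(o + 3)*(o + 4)*(o^2 - 2*o) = (o - 4)*(o - 2)*(o + 3)*(o + 4)*(o)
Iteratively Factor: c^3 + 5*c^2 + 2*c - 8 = (c + 2)*(c^2 + 3*c - 4) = (c + 2)*(c + 4)*(c - 1)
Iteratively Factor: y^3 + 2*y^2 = (y)*(y^2 + 2*y) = y*(y + 2)*(y)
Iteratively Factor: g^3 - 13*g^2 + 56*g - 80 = (g - 5)*(g^2 - 8*g + 16) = (g - 5)*(g - 4)*(g - 4)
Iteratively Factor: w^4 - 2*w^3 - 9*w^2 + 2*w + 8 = (w + 2)*(w^3 - 4*w^2 - w + 4) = (w - 4)*(w + 2)*(w^2 - 1) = (w - 4)*(w + 1)*(w + 2)*(w - 1)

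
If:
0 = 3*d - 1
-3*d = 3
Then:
No Solution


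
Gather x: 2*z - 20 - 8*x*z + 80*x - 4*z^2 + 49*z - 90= x*(80 - 8*z) - 4*z^2 + 51*z - 110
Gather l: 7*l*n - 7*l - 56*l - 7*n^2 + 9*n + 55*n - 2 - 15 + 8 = l*(7*n - 63) - 7*n^2 + 64*n - 9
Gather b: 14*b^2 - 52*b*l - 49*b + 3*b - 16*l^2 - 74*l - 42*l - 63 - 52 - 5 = 14*b^2 + b*(-52*l - 46) - 16*l^2 - 116*l - 120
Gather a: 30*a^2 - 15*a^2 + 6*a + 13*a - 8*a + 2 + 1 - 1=15*a^2 + 11*a + 2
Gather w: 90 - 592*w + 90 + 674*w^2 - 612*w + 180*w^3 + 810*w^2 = 180*w^3 + 1484*w^2 - 1204*w + 180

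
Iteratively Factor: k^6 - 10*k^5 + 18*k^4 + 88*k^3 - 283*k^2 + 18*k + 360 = (k - 3)*(k^5 - 7*k^4 - 3*k^3 + 79*k^2 - 46*k - 120) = (k - 3)*(k + 1)*(k^4 - 8*k^3 + 5*k^2 + 74*k - 120) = (k - 4)*(k - 3)*(k + 1)*(k^3 - 4*k^2 - 11*k + 30) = (k - 4)*(k - 3)*(k + 1)*(k + 3)*(k^2 - 7*k + 10) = (k - 5)*(k - 4)*(k - 3)*(k + 1)*(k + 3)*(k - 2)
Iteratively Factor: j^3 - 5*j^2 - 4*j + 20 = (j - 2)*(j^2 - 3*j - 10) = (j - 2)*(j + 2)*(j - 5)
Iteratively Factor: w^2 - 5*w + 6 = (w - 2)*(w - 3)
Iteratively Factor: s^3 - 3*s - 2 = (s + 1)*(s^2 - s - 2) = (s - 2)*(s + 1)*(s + 1)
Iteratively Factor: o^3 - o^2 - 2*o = (o - 2)*(o^2 + o) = o*(o - 2)*(o + 1)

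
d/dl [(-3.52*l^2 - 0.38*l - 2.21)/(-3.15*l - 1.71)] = (11.088*l^2 + 12.0384*l - 6.3117)/(9.9225*l^2 + 10.773*l + 2.9241)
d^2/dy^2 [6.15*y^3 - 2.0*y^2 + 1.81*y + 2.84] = 36.9*y - 4.0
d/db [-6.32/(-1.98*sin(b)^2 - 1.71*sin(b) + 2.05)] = -(25.0272*sin(b) + 10.8072)*cos(b)/(1.98*sin(b)^2 + 1.71*sin(b) - 2.05)^2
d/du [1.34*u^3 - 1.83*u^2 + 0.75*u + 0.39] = 4.02*u^2 - 3.66*u + 0.75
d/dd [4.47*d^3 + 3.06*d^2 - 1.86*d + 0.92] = 13.41*d^2 + 6.12*d - 1.86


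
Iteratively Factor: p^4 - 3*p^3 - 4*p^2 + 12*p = (p)*(p^3 - 3*p^2 - 4*p + 12) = p*(p - 3)*(p^2 - 4) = p*(p - 3)*(p + 2)*(p - 2)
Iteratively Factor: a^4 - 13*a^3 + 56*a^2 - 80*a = (a - 5)*(a^3 - 8*a^2 + 16*a) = a*(a - 5)*(a^2 - 8*a + 16) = a*(a - 5)*(a - 4)*(a - 4)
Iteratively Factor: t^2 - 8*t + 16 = (t - 4)*(t - 4)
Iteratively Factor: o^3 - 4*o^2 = (o)*(o^2 - 4*o) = o^2*(o - 4)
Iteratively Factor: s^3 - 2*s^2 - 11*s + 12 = (s - 4)*(s^2 + 2*s - 3) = (s - 4)*(s - 1)*(s + 3)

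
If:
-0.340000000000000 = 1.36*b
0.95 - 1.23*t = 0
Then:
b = -0.25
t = 0.77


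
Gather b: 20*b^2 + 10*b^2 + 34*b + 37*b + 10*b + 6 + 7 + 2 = 30*b^2 + 81*b + 15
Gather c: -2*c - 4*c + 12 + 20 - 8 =24 - 6*c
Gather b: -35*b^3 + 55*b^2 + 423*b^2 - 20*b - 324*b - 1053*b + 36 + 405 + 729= -35*b^3 + 478*b^2 - 1397*b + 1170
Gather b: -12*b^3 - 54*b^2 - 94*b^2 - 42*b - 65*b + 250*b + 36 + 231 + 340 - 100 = -12*b^3 - 148*b^2 + 143*b + 507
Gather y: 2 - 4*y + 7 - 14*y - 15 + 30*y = 12*y - 6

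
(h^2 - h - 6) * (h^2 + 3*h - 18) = h^4 + 2*h^3 - 27*h^2 + 108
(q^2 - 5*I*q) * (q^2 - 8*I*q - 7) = q^4 - 13*I*q^3 - 47*q^2 + 35*I*q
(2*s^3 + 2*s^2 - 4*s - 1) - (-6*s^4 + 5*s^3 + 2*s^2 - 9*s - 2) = 6*s^4 - 3*s^3 + 5*s + 1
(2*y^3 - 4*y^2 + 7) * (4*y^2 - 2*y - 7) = 8*y^5 - 20*y^4 - 6*y^3 + 56*y^2 - 14*y - 49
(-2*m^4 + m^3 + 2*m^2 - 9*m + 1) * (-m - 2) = 2*m^5 + 3*m^4 - 4*m^3 + 5*m^2 + 17*m - 2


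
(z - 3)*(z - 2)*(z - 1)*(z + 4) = z^4 - 2*z^3 - 13*z^2 + 38*z - 24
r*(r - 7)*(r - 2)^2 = r^4 - 11*r^3 + 32*r^2 - 28*r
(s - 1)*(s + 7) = s^2 + 6*s - 7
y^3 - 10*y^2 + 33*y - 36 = (y - 4)*(y - 3)^2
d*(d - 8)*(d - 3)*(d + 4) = d^4 - 7*d^3 - 20*d^2 + 96*d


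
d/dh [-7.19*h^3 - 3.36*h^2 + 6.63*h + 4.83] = -21.57*h^2 - 6.72*h + 6.63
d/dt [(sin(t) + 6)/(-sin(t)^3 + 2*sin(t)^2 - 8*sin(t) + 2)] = 2*(sin(t)^3 + 8*sin(t)^2 - 12*sin(t) + 25)*cos(t)/(sin(t)^3 - 2*sin(t)^2 + 8*sin(t) - 2)^2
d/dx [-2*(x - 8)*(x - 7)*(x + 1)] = -6*x^2 + 56*x - 82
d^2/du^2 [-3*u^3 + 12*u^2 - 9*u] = 24 - 18*u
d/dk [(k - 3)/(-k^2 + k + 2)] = (-k^2 + k + (k - 3)*(2*k - 1) + 2)/(-k^2 + k + 2)^2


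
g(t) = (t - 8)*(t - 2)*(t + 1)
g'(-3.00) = 87.00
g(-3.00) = -110.00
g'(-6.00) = 222.00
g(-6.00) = -560.00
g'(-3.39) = 101.50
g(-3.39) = -146.73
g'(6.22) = 10.11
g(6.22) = -54.23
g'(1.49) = -14.16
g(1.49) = 8.27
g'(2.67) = -20.67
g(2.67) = -13.11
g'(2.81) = -20.89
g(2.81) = -16.02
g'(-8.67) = 387.57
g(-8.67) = -1364.25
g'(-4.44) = 145.06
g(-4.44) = -275.59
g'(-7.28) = 296.04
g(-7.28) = -890.49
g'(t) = (t - 8)*(t - 2) + (t - 8)*(t + 1) + (t - 2)*(t + 1) = 3*t^2 - 18*t + 6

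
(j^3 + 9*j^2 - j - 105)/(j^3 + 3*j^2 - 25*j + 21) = (j + 5)/(j - 1)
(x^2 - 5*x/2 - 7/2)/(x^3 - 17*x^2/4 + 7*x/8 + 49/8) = 4/(4*x - 7)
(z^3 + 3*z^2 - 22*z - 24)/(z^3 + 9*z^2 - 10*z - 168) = (z + 1)/(z + 7)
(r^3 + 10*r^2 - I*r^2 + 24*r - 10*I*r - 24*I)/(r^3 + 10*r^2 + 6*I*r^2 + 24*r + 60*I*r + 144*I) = (r - I)/(r + 6*I)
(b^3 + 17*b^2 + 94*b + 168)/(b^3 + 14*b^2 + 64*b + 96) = (b + 7)/(b + 4)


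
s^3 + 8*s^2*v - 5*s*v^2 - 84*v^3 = (s - 3*v)*(s + 4*v)*(s + 7*v)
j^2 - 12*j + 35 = (j - 7)*(j - 5)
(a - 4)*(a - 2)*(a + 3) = a^3 - 3*a^2 - 10*a + 24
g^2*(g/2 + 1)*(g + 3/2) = g^4/2 + 7*g^3/4 + 3*g^2/2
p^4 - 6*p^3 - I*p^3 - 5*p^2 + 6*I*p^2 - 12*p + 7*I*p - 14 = (p - 7)*(p + 1)*(p - 2*I)*(p + I)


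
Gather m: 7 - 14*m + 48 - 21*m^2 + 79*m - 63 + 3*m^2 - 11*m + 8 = -18*m^2 + 54*m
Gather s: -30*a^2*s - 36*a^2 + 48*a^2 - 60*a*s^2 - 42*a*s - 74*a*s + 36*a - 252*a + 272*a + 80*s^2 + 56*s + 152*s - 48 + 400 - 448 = 12*a^2 + 56*a + s^2*(80 - 60*a) + s*(-30*a^2 - 116*a + 208) - 96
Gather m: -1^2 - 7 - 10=-18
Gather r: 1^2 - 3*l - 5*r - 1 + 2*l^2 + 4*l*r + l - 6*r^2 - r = 2*l^2 - 2*l - 6*r^2 + r*(4*l - 6)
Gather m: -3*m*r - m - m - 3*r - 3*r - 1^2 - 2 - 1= m*(-3*r - 2) - 6*r - 4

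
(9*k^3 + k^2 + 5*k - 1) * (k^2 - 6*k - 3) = 9*k^5 - 53*k^4 - 28*k^3 - 34*k^2 - 9*k + 3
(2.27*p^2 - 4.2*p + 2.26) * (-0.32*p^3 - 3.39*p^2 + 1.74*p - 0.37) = -0.7264*p^5 - 6.3513*p^4 + 17.4646*p^3 - 15.8093*p^2 + 5.4864*p - 0.8362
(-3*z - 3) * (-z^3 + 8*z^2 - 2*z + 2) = 3*z^4 - 21*z^3 - 18*z^2 - 6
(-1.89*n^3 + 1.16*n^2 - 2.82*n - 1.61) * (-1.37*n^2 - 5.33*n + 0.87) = 2.5893*n^5 + 8.4845*n^4 - 3.9637*n^3 + 18.2455*n^2 + 6.1279*n - 1.4007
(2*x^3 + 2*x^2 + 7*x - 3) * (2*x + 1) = 4*x^4 + 6*x^3 + 16*x^2 + x - 3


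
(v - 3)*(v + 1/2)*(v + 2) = v^3 - v^2/2 - 13*v/2 - 3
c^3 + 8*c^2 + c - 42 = (c - 2)*(c + 3)*(c + 7)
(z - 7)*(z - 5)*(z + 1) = z^3 - 11*z^2 + 23*z + 35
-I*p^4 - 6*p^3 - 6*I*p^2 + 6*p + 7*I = (p + 1)*(p - 7*I)*(p + I)*(-I*p + I)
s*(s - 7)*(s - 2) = s^3 - 9*s^2 + 14*s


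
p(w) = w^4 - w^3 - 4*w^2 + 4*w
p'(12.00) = 6388.00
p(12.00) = 18480.00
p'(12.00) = 6388.00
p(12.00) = 18480.00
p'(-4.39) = -357.11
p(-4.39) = 361.37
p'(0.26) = 1.79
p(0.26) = 0.76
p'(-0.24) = 5.69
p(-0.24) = -1.17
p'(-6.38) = -1105.85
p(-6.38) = 1728.20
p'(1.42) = -1.96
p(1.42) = -1.18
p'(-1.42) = -2.14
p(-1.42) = -6.82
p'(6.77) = 1053.50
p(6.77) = 1634.11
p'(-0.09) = 4.69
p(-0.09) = -0.39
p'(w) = 4*w^3 - 3*w^2 - 8*w + 4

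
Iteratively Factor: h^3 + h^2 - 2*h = (h + 2)*(h^2 - h) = h*(h + 2)*(h - 1)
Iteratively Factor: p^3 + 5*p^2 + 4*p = (p + 4)*(p^2 + p) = (p + 1)*(p + 4)*(p)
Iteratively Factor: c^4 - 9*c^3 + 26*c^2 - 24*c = (c - 4)*(c^3 - 5*c^2 + 6*c) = (c - 4)*(c - 3)*(c^2 - 2*c) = c*(c - 4)*(c - 3)*(c - 2)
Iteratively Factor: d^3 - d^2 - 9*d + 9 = (d - 3)*(d^2 + 2*d - 3) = (d - 3)*(d + 3)*(d - 1)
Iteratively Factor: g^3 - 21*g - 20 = (g + 4)*(g^2 - 4*g - 5) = (g - 5)*(g + 4)*(g + 1)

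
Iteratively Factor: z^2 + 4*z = (z + 4)*(z)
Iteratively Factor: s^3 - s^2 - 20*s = (s)*(s^2 - s - 20) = s*(s + 4)*(s - 5)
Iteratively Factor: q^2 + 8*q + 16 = (q + 4)*(q + 4)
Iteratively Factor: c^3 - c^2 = (c)*(c^2 - c) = c^2*(c - 1)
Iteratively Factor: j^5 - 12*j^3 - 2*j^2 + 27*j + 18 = (j + 3)*(j^4 - 3*j^3 - 3*j^2 + 7*j + 6) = (j - 2)*(j + 3)*(j^3 - j^2 - 5*j - 3) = (j - 2)*(j + 1)*(j + 3)*(j^2 - 2*j - 3) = (j - 3)*(j - 2)*(j + 1)*(j + 3)*(j + 1)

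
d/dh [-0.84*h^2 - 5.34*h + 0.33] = -1.68*h - 5.34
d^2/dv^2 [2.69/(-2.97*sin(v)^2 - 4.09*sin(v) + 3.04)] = (94.912884*sin(v)^4 + 98.028711*sin(v)^3 - 0.220849000000015*sin(v)^2 - 162.611038*sin(v) - 138.572122)/(2.97*sin(v)^2 + 4.09*sin(v) - 3.04)^3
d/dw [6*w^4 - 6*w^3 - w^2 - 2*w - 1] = 24*w^3 - 18*w^2 - 2*w - 2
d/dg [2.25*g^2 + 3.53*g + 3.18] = 4.5*g + 3.53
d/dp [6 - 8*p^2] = -16*p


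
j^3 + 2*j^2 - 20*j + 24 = (j - 2)^2*(j + 6)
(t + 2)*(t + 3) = t^2 + 5*t + 6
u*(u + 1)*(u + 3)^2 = u^4 + 7*u^3 + 15*u^2 + 9*u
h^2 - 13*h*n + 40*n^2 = (h - 8*n)*(h - 5*n)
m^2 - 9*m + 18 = (m - 6)*(m - 3)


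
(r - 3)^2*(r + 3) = r^3 - 3*r^2 - 9*r + 27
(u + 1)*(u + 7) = u^2 + 8*u + 7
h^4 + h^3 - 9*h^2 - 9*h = h*(h - 3)*(h + 1)*(h + 3)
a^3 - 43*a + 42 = (a - 6)*(a - 1)*(a + 7)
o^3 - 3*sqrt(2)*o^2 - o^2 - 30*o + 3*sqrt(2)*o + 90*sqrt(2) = (o - 6)*(o + 5)*(o - 3*sqrt(2))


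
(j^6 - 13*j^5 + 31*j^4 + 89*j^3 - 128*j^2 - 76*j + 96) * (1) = j^6 - 13*j^5 + 31*j^4 + 89*j^3 - 128*j^2 - 76*j + 96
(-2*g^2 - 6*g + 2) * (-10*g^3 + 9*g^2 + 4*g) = 20*g^5 + 42*g^4 - 82*g^3 - 6*g^2 + 8*g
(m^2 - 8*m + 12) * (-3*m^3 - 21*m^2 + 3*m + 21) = -3*m^5 + 3*m^4 + 135*m^3 - 255*m^2 - 132*m + 252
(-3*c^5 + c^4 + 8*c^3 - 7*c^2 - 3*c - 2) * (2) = -6*c^5 + 2*c^4 + 16*c^3 - 14*c^2 - 6*c - 4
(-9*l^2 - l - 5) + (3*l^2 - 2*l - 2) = -6*l^2 - 3*l - 7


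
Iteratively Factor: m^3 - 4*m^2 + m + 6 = (m + 1)*(m^2 - 5*m + 6) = (m - 3)*(m + 1)*(m - 2)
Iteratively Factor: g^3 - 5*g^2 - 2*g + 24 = (g - 4)*(g^2 - g - 6) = (g - 4)*(g + 2)*(g - 3)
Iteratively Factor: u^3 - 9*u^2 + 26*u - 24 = (u - 3)*(u^2 - 6*u + 8) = (u - 4)*(u - 3)*(u - 2)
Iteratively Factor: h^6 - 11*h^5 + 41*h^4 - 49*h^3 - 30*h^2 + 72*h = (h + 1)*(h^5 - 12*h^4 + 53*h^3 - 102*h^2 + 72*h) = (h - 4)*(h + 1)*(h^4 - 8*h^3 + 21*h^2 - 18*h) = (h - 4)*(h - 2)*(h + 1)*(h^3 - 6*h^2 + 9*h) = (h - 4)*(h - 3)*(h - 2)*(h + 1)*(h^2 - 3*h) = h*(h - 4)*(h - 3)*(h - 2)*(h + 1)*(h - 3)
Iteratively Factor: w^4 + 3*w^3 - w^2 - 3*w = (w + 3)*(w^3 - w) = (w - 1)*(w + 3)*(w^2 + w) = w*(w - 1)*(w + 3)*(w + 1)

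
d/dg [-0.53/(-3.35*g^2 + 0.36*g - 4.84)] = (0.1908 - 3.551*g)/(3.35*g^2 - 0.36*g + 4.84)^2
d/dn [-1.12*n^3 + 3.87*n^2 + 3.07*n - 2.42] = -3.36*n^2 + 7.74*n + 3.07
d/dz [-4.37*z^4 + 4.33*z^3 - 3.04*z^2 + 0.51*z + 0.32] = -17.48*z^3 + 12.99*z^2 - 6.08*z + 0.51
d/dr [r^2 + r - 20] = 2*r + 1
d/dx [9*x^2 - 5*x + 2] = 18*x - 5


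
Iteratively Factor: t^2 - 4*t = (t)*(t - 4)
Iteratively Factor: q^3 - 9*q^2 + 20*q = (q - 5)*(q^2 - 4*q) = (q - 5)*(q - 4)*(q)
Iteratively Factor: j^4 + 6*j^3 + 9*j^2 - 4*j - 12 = (j - 1)*(j^3 + 7*j^2 + 16*j + 12) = (j - 1)*(j + 2)*(j^2 + 5*j + 6) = (j - 1)*(j + 2)*(j + 3)*(j + 2)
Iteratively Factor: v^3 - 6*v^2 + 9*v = (v - 3)*(v^2 - 3*v) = (v - 3)^2*(v)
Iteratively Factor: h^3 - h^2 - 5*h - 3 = (h - 3)*(h^2 + 2*h + 1) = (h - 3)*(h + 1)*(h + 1)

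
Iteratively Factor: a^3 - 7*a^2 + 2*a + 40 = (a + 2)*(a^2 - 9*a + 20) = (a - 5)*(a + 2)*(a - 4)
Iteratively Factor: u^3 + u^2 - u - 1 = (u + 1)*(u^2 - 1) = (u - 1)*(u + 1)*(u + 1)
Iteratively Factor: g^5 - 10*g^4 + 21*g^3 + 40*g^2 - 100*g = (g + 2)*(g^4 - 12*g^3 + 45*g^2 - 50*g) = (g - 5)*(g + 2)*(g^3 - 7*g^2 + 10*g) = (g - 5)*(g - 2)*(g + 2)*(g^2 - 5*g) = (g - 5)^2*(g - 2)*(g + 2)*(g)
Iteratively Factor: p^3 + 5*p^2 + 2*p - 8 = (p + 2)*(p^2 + 3*p - 4) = (p + 2)*(p + 4)*(p - 1)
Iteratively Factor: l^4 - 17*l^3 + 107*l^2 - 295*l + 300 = (l - 4)*(l^3 - 13*l^2 + 55*l - 75) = (l - 4)*(l - 3)*(l^2 - 10*l + 25) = (l - 5)*(l - 4)*(l - 3)*(l - 5)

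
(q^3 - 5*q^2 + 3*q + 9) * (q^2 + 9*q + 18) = q^5 + 4*q^4 - 24*q^3 - 54*q^2 + 135*q + 162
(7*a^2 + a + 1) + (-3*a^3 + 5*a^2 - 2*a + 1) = -3*a^3 + 12*a^2 - a + 2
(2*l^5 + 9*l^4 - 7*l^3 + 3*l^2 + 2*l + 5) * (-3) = -6*l^5 - 27*l^4 + 21*l^3 - 9*l^2 - 6*l - 15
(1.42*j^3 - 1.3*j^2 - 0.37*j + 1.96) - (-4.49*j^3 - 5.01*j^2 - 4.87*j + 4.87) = 5.91*j^3 + 3.71*j^2 + 4.5*j - 2.91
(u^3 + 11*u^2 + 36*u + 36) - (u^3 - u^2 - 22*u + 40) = 12*u^2 + 58*u - 4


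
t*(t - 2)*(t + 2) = t^3 - 4*t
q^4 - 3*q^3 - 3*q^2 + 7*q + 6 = (q - 3)*(q - 2)*(q + 1)^2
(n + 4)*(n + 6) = n^2 + 10*n + 24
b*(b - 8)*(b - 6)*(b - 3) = b^4 - 17*b^3 + 90*b^2 - 144*b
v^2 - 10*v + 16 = (v - 8)*(v - 2)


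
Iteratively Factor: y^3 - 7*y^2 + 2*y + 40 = (y + 2)*(y^2 - 9*y + 20) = (y - 5)*(y + 2)*(y - 4)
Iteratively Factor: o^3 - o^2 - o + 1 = (o + 1)*(o^2 - 2*o + 1) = (o - 1)*(o + 1)*(o - 1)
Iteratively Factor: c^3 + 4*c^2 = (c)*(c^2 + 4*c) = c^2*(c + 4)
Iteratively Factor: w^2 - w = (w - 1)*(w)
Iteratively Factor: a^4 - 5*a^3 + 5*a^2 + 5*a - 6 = (a - 1)*(a^3 - 4*a^2 + a + 6) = (a - 1)*(a + 1)*(a^2 - 5*a + 6) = (a - 2)*(a - 1)*(a + 1)*(a - 3)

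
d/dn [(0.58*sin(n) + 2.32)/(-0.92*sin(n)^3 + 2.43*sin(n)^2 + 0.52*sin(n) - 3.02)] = (1.0672*sin(n)^3 + 4.9938*sin(n)^2 - 11.2752*sin(n) - 2.958)*cos(n)/(0.8464*sin(n)^6 - 4.4712*sin(n)^5 + 4.9481*sin(n)^4 + 8.084*sin(n)^3 - 14.4068*sin(n)^2 - 3.1408*sin(n) + 9.1204)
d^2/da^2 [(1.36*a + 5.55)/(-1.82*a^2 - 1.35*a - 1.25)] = (-(1.36*a + 5.55)*(3.64*a + 1.35)*(7.28*a + 2.7) + (14.8512*a + 23.874)*(1.82*a^2 + 1.35*a + 1.25))/(1.82*a^2 + 1.35*a + 1.25)^3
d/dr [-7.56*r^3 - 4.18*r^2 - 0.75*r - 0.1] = -22.68*r^2 - 8.36*r - 0.75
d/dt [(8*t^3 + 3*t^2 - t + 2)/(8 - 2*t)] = (-16*t^3 + 93*t^2 + 24*t - 2)/(2*(t^2 - 8*t + 16))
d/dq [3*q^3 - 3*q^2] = 3*q*(3*q - 2)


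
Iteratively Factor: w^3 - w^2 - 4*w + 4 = (w - 2)*(w^2 + w - 2) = (w - 2)*(w + 2)*(w - 1)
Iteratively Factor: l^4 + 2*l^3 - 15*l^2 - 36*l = (l)*(l^3 + 2*l^2 - 15*l - 36) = l*(l + 3)*(l^2 - l - 12) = l*(l - 4)*(l + 3)*(l + 3)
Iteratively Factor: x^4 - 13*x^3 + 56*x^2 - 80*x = (x - 4)*(x^3 - 9*x^2 + 20*x) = (x - 4)^2*(x^2 - 5*x) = (x - 5)*(x - 4)^2*(x)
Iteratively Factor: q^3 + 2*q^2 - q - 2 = (q + 1)*(q^2 + q - 2) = (q + 1)*(q + 2)*(q - 1)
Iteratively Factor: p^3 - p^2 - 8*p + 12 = (p + 3)*(p^2 - 4*p + 4) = (p - 2)*(p + 3)*(p - 2)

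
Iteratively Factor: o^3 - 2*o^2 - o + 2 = (o - 2)*(o^2 - 1) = (o - 2)*(o + 1)*(o - 1)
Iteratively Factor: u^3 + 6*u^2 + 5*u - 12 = (u - 1)*(u^2 + 7*u + 12) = (u - 1)*(u + 3)*(u + 4)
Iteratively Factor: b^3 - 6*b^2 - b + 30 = (b - 5)*(b^2 - b - 6) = (b - 5)*(b + 2)*(b - 3)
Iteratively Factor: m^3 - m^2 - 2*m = (m + 1)*(m^2 - 2*m) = (m - 2)*(m + 1)*(m)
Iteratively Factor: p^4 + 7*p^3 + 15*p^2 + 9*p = (p + 3)*(p^3 + 4*p^2 + 3*p) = (p + 1)*(p + 3)*(p^2 + 3*p) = (p + 1)*(p + 3)^2*(p)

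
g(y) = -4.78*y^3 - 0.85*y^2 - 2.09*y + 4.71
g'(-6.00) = -508.13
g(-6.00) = 1019.13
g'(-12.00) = -2046.65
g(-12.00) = 8167.23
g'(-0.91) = -12.42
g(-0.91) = 9.51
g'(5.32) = -416.99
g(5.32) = -750.18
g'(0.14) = -2.61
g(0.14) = 4.39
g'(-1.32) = -24.83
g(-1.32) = 16.98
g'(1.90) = -57.09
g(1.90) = -35.12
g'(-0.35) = -3.25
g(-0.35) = 5.54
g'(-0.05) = -2.04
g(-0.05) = 4.81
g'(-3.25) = -148.03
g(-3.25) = 166.61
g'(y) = -14.34*y^2 - 1.7*y - 2.09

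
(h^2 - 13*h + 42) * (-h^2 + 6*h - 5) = -h^4 + 19*h^3 - 125*h^2 + 317*h - 210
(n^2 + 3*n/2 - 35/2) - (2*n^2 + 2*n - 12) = -n^2 - n/2 - 11/2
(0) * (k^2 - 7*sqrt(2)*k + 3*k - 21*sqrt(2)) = 0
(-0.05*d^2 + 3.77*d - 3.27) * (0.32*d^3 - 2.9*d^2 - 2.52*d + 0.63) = -0.016*d^5 + 1.3514*d^4 - 11.8534*d^3 - 0.0489000000000003*d^2 + 10.6155*d - 2.0601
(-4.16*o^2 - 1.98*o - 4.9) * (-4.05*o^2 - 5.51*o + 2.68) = 16.848*o^4 + 30.9406*o^3 + 19.606*o^2 + 21.6926*o - 13.132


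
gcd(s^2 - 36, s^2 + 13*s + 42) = s + 6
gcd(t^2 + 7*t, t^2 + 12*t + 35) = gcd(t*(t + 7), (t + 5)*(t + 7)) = t + 7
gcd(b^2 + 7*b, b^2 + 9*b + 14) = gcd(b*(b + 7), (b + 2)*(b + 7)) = b + 7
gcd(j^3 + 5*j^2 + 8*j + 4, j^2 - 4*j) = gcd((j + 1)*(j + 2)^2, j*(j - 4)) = 1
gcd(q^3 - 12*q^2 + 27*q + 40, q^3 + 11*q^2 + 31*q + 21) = q + 1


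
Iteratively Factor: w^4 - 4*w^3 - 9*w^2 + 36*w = (w)*(w^3 - 4*w^2 - 9*w + 36) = w*(w - 4)*(w^2 - 9) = w*(w - 4)*(w - 3)*(w + 3)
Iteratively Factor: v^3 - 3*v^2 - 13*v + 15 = (v + 3)*(v^2 - 6*v + 5) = (v - 5)*(v + 3)*(v - 1)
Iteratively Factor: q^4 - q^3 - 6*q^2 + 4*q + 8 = (q + 1)*(q^3 - 2*q^2 - 4*q + 8) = (q - 2)*(q + 1)*(q^2 - 4) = (q - 2)*(q + 1)*(q + 2)*(q - 2)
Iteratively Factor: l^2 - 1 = (l + 1)*(l - 1)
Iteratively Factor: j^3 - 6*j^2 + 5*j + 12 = (j + 1)*(j^2 - 7*j + 12) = (j - 3)*(j + 1)*(j - 4)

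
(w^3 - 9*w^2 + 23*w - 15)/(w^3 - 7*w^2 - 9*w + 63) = (w^2 - 6*w + 5)/(w^2 - 4*w - 21)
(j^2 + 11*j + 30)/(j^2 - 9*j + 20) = (j^2 + 11*j + 30)/(j^2 - 9*j + 20)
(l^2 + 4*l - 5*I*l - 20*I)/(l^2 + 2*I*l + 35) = (l + 4)/(l + 7*I)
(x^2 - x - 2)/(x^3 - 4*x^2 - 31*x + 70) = (x + 1)/(x^2 - 2*x - 35)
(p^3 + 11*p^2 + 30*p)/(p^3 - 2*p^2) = (p^2 + 11*p + 30)/(p*(p - 2))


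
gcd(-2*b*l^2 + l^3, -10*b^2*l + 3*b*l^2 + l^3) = 2*b*l - l^2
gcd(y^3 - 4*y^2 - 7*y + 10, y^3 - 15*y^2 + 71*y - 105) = y - 5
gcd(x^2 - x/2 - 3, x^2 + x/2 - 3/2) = x + 3/2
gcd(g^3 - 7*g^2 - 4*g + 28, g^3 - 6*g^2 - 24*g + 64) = g - 2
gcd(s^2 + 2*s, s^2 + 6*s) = s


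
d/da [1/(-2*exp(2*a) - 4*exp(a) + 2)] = (exp(a) + 1)*exp(a)/(exp(2*a) + 2*exp(a) - 1)^2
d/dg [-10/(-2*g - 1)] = -20/(2*g + 1)^2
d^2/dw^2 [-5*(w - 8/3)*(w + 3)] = -10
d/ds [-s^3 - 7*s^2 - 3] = s*(-3*s - 14)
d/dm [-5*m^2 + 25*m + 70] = 25 - 10*m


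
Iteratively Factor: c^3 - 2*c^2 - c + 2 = (c + 1)*(c^2 - 3*c + 2) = (c - 1)*(c + 1)*(c - 2)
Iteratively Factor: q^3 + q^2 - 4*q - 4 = (q + 2)*(q^2 - q - 2) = (q - 2)*(q + 2)*(q + 1)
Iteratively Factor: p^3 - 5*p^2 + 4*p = (p)*(p^2 - 5*p + 4) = p*(p - 4)*(p - 1)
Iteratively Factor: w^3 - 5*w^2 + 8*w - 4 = (w - 2)*(w^2 - 3*w + 2) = (w - 2)^2*(w - 1)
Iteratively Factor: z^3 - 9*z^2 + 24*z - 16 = (z - 4)*(z^2 - 5*z + 4) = (z - 4)^2*(z - 1)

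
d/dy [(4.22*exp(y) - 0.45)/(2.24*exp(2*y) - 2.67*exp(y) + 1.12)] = (-9.4528*exp(2*y) + 2.016*exp(y) + 3.5249)*exp(y)/(5.0176*exp(4*y) - 11.9616*exp(3*y) + 12.1465*exp(2*y) - 5.9808*exp(y) + 1.2544)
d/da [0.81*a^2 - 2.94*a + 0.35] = 1.62*a - 2.94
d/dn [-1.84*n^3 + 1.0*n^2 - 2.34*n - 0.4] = -5.52*n^2 + 2.0*n - 2.34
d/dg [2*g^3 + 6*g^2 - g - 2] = 6*g^2 + 12*g - 1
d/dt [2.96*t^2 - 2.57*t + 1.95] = 5.92*t - 2.57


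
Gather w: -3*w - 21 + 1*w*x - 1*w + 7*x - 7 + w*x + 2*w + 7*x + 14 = w*(2*x - 2) + 14*x - 14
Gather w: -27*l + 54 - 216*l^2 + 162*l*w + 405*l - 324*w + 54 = -216*l^2 + 378*l + w*(162*l - 324) + 108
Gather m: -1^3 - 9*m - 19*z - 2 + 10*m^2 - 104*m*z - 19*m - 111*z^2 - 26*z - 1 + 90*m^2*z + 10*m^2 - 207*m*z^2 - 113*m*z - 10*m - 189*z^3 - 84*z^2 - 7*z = m^2*(90*z + 20) + m*(-207*z^2 - 217*z - 38) - 189*z^3 - 195*z^2 - 52*z - 4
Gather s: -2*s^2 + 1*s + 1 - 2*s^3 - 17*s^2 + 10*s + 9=-2*s^3 - 19*s^2 + 11*s + 10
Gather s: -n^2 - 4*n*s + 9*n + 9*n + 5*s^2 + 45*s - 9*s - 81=-n^2 + 18*n + 5*s^2 + s*(36 - 4*n) - 81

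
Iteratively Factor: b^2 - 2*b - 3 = (b + 1)*(b - 3)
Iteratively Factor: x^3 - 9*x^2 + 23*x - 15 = (x - 1)*(x^2 - 8*x + 15) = (x - 3)*(x - 1)*(x - 5)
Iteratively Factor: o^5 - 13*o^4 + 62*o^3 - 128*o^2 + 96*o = (o)*(o^4 - 13*o^3 + 62*o^2 - 128*o + 96) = o*(o - 3)*(o^3 - 10*o^2 + 32*o - 32) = o*(o - 4)*(o - 3)*(o^2 - 6*o + 8) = o*(o - 4)*(o - 3)*(o - 2)*(o - 4)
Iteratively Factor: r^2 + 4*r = (r)*(r + 4)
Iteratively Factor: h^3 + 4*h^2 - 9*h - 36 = (h + 4)*(h^2 - 9) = (h - 3)*(h + 4)*(h + 3)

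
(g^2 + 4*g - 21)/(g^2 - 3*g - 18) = (-g^2 - 4*g + 21)/(-g^2 + 3*g + 18)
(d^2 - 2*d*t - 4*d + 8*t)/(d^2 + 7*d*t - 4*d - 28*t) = (d - 2*t)/(d + 7*t)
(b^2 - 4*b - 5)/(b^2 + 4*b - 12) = (b^2 - 4*b - 5)/(b^2 + 4*b - 12)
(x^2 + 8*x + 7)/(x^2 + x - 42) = (x + 1)/(x - 6)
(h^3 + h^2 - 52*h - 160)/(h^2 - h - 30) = (h^2 - 4*h - 32)/(h - 6)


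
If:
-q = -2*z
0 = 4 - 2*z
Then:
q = 4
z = 2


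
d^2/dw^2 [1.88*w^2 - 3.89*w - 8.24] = 3.76000000000000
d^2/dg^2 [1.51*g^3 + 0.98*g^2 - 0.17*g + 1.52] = 9.06*g + 1.96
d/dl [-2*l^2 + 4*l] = 4 - 4*l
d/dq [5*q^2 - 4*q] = 10*q - 4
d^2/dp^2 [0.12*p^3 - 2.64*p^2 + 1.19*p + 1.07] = 0.72*p - 5.28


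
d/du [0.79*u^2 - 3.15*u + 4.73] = 1.58*u - 3.15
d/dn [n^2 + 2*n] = 2*n + 2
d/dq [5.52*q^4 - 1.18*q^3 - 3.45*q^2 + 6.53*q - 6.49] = 22.08*q^3 - 3.54*q^2 - 6.9*q + 6.53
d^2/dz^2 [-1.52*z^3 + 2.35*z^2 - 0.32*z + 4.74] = 4.7 - 9.12*z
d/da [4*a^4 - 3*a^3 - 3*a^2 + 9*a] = 16*a^3 - 9*a^2 - 6*a + 9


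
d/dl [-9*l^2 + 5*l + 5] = 5 - 18*l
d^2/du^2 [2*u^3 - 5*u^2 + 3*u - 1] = 12*u - 10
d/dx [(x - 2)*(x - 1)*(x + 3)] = 3*x^2 - 7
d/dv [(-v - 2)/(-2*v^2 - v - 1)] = (2*v^2 + v - (v + 2)*(4*v + 1) + 1)/(2*v^2 + v + 1)^2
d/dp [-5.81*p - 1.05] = -5.81000000000000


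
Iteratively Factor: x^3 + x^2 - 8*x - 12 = (x + 2)*(x^2 - x - 6) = (x + 2)^2*(x - 3)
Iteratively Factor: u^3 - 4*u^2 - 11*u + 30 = (u + 3)*(u^2 - 7*u + 10) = (u - 2)*(u + 3)*(u - 5)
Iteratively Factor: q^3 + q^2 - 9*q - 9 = (q + 1)*(q^2 - 9) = (q - 3)*(q + 1)*(q + 3)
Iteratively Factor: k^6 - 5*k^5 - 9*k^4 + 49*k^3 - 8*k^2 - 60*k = (k - 2)*(k^5 - 3*k^4 - 15*k^3 + 19*k^2 + 30*k) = k*(k - 2)*(k^4 - 3*k^3 - 15*k^2 + 19*k + 30) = k*(k - 2)^2*(k^3 - k^2 - 17*k - 15) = k*(k - 2)^2*(k + 3)*(k^2 - 4*k - 5) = k*(k - 5)*(k - 2)^2*(k + 3)*(k + 1)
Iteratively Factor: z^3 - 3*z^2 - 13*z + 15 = (z - 5)*(z^2 + 2*z - 3) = (z - 5)*(z - 1)*(z + 3)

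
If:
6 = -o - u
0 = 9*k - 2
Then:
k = 2/9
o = -u - 6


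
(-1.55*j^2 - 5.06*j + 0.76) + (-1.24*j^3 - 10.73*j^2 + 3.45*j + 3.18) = -1.24*j^3 - 12.28*j^2 - 1.61*j + 3.94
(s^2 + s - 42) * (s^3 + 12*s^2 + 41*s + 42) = s^5 + 13*s^4 + 11*s^3 - 421*s^2 - 1680*s - 1764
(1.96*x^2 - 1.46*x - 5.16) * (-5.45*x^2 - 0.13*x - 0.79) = -10.682*x^4 + 7.7022*x^3 + 26.7634*x^2 + 1.8242*x + 4.0764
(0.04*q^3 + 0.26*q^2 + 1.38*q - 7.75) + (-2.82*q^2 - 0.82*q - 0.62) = 0.04*q^3 - 2.56*q^2 + 0.56*q - 8.37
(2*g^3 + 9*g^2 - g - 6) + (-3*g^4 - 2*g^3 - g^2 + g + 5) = -3*g^4 + 8*g^2 - 1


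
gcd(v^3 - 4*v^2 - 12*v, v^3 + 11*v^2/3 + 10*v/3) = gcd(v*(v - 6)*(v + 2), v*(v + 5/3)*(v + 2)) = v^2 + 2*v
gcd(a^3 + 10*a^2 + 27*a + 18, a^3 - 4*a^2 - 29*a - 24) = a^2 + 4*a + 3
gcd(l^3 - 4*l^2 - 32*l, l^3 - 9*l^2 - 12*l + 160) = l^2 - 4*l - 32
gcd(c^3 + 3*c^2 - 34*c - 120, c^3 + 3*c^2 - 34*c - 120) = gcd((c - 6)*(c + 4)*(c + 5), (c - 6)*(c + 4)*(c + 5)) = c^3 + 3*c^2 - 34*c - 120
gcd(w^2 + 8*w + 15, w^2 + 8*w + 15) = w^2 + 8*w + 15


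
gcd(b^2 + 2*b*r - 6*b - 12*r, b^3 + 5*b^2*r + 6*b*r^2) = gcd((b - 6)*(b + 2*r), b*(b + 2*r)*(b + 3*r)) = b + 2*r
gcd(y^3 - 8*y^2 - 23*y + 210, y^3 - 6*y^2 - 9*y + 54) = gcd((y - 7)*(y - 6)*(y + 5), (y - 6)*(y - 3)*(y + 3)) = y - 6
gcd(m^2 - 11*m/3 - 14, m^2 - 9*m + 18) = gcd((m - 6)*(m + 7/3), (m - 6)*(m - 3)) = m - 6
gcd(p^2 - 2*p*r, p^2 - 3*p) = p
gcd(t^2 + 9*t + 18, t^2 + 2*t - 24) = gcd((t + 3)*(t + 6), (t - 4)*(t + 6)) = t + 6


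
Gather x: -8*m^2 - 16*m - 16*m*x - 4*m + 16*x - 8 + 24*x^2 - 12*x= -8*m^2 - 20*m + 24*x^2 + x*(4 - 16*m) - 8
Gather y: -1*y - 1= -y - 1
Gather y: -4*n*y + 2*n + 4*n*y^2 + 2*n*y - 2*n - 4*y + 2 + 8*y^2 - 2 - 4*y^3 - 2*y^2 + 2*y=-4*y^3 + y^2*(4*n + 6) + y*(-2*n - 2)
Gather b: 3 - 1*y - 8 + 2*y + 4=y - 1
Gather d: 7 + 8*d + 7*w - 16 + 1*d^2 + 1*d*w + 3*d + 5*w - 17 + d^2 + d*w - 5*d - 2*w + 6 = 2*d^2 + d*(2*w + 6) + 10*w - 20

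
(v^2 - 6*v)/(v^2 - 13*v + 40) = v*(v - 6)/(v^2 - 13*v + 40)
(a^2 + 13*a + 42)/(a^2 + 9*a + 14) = (a + 6)/(a + 2)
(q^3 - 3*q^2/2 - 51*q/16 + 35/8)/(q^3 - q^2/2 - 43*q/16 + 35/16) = (q - 2)/(q - 1)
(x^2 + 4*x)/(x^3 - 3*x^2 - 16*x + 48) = x/(x^2 - 7*x + 12)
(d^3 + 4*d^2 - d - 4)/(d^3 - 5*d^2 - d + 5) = (d + 4)/(d - 5)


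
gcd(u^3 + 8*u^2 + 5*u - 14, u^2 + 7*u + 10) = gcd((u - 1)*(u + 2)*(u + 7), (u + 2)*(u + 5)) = u + 2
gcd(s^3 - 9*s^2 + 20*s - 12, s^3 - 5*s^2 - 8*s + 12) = s^2 - 7*s + 6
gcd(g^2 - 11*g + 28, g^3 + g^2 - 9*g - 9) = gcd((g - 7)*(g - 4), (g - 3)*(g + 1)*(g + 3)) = 1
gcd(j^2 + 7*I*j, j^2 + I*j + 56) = 1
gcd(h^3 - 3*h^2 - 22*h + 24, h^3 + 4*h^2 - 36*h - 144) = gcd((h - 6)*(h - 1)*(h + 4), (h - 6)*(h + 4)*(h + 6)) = h^2 - 2*h - 24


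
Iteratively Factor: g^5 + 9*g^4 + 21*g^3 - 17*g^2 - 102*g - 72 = (g + 4)*(g^4 + 5*g^3 + g^2 - 21*g - 18) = (g + 1)*(g + 4)*(g^3 + 4*g^2 - 3*g - 18) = (g + 1)*(g + 3)*(g + 4)*(g^2 + g - 6) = (g - 2)*(g + 1)*(g + 3)*(g + 4)*(g + 3)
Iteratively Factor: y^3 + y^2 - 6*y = (y + 3)*(y^2 - 2*y) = y*(y + 3)*(y - 2)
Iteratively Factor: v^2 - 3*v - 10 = (v + 2)*(v - 5)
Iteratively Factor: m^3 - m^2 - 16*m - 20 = (m + 2)*(m^2 - 3*m - 10) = (m + 2)^2*(m - 5)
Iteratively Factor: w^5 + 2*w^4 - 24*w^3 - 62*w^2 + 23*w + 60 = (w + 1)*(w^4 + w^3 - 25*w^2 - 37*w + 60) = (w + 1)*(w + 3)*(w^3 - 2*w^2 - 19*w + 20) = (w - 1)*(w + 1)*(w + 3)*(w^2 - w - 20) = (w - 1)*(w + 1)*(w + 3)*(w + 4)*(w - 5)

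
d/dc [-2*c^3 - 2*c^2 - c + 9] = -6*c^2 - 4*c - 1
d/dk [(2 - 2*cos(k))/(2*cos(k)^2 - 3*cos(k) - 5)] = 4*(sin(k)^2 + 2*cos(k) - 5)*sin(k)/((cos(k) + 1)^2*(2*cos(k) - 5)^2)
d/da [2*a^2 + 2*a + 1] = 4*a + 2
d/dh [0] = 0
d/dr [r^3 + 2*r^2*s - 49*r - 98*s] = 3*r^2 + 4*r*s - 49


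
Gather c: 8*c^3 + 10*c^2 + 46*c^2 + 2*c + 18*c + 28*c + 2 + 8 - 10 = 8*c^3 + 56*c^2 + 48*c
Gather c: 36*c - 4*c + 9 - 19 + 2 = 32*c - 8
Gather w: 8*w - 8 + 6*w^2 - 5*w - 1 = 6*w^2 + 3*w - 9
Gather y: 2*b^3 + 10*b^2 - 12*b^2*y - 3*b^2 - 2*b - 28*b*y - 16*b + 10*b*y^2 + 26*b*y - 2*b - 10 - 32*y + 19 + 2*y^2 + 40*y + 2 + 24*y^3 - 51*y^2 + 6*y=2*b^3 + 7*b^2 - 20*b + 24*y^3 + y^2*(10*b - 49) + y*(-12*b^2 - 2*b + 14) + 11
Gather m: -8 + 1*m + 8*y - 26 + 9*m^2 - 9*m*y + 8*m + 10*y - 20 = 9*m^2 + m*(9 - 9*y) + 18*y - 54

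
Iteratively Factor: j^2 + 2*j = (j + 2)*(j)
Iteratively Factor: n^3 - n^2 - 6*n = (n)*(n^2 - n - 6) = n*(n + 2)*(n - 3)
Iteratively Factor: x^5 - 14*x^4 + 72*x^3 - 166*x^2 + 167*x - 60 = (x - 4)*(x^4 - 10*x^3 + 32*x^2 - 38*x + 15) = (x - 4)*(x - 1)*(x^3 - 9*x^2 + 23*x - 15) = (x - 5)*(x - 4)*(x - 1)*(x^2 - 4*x + 3) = (x - 5)*(x - 4)*(x - 1)^2*(x - 3)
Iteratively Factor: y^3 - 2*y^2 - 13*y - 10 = (y - 5)*(y^2 + 3*y + 2) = (y - 5)*(y + 1)*(y + 2)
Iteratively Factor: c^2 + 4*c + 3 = (c + 3)*(c + 1)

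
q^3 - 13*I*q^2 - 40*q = q*(q - 8*I)*(q - 5*I)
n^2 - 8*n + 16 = (n - 4)^2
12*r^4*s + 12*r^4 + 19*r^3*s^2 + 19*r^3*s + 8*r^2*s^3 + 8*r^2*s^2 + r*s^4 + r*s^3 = (r + s)*(3*r + s)*(4*r + s)*(r*s + r)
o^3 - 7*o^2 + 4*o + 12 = (o - 6)*(o - 2)*(o + 1)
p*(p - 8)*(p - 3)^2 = p^4 - 14*p^3 + 57*p^2 - 72*p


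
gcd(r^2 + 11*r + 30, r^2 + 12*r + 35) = r + 5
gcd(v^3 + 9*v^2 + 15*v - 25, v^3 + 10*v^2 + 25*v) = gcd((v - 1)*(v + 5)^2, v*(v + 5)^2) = v^2 + 10*v + 25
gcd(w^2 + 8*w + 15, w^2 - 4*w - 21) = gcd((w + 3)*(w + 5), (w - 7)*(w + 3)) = w + 3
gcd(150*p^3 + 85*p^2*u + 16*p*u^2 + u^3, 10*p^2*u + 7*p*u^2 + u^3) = 5*p + u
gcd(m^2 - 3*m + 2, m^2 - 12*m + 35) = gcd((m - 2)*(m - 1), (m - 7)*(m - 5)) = 1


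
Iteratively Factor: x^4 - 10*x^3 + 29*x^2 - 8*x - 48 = (x - 4)*(x^3 - 6*x^2 + 5*x + 12) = (x - 4)*(x - 3)*(x^2 - 3*x - 4) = (x - 4)^2*(x - 3)*(x + 1)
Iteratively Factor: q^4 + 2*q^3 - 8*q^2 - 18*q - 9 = (q + 1)*(q^3 + q^2 - 9*q - 9) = (q + 1)*(q + 3)*(q^2 - 2*q - 3) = (q - 3)*(q + 1)*(q + 3)*(q + 1)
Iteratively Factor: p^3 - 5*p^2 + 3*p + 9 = (p - 3)*(p^2 - 2*p - 3) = (p - 3)*(p + 1)*(p - 3)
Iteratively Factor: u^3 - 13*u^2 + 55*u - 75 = (u - 5)*(u^2 - 8*u + 15) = (u - 5)*(u - 3)*(u - 5)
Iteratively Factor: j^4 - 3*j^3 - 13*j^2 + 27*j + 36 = (j - 3)*(j^3 - 13*j - 12) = (j - 4)*(j - 3)*(j^2 + 4*j + 3) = (j - 4)*(j - 3)*(j + 1)*(j + 3)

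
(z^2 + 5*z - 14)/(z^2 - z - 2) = (z + 7)/(z + 1)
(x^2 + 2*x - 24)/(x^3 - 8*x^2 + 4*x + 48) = (x + 6)/(x^2 - 4*x - 12)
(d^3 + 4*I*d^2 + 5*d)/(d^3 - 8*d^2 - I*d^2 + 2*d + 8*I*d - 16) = d*(d^2 + 4*I*d + 5)/(d^3 - d^2*(8 + I) + 2*d*(1 + 4*I) - 16)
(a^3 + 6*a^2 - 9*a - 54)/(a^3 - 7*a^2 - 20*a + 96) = (a^2 + 9*a + 18)/(a^2 - 4*a - 32)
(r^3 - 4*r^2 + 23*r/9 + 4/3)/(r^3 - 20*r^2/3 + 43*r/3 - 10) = (9*r^2 - 9*r - 4)/(3*(3*r^2 - 11*r + 10))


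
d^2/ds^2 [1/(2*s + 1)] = 8/(2*s + 1)^3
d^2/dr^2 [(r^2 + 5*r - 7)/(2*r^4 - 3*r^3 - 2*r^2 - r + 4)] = 6*(4*r^8 + 34*r^7 - 169*r^6 + 239*r^5 - 37*r^4 - 207*r^3 + 191*r^2 - 58*r - 9)/(8*r^12 - 36*r^11 + 30*r^10 + 33*r^9 + 54*r^8 - 183*r^7 - 26*r^6 + 75*r^5 + 210*r^4 - 97*r^3 - 84*r^2 - 48*r + 64)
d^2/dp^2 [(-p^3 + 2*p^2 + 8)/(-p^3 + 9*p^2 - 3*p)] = 2*(7*p^6 - 9*p^5 - 30*p^4 + 531*p^3 - 2016*p^2 + 648*p - 72)/(p^3*(p^6 - 27*p^5 + 252*p^4 - 891*p^3 + 756*p^2 - 243*p + 27))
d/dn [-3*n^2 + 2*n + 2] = 2 - 6*n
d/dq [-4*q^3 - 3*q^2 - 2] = 6*q*(-2*q - 1)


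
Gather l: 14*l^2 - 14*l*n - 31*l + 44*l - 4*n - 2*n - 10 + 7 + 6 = 14*l^2 + l*(13 - 14*n) - 6*n + 3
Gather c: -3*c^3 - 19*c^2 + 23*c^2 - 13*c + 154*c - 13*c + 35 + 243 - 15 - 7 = -3*c^3 + 4*c^2 + 128*c + 256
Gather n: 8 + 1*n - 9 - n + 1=0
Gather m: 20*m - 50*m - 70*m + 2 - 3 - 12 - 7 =-100*m - 20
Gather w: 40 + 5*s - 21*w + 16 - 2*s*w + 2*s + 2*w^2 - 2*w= 7*s + 2*w^2 + w*(-2*s - 23) + 56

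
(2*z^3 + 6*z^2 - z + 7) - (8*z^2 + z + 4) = 2*z^3 - 2*z^2 - 2*z + 3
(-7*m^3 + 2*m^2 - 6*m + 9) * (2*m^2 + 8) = -14*m^5 + 4*m^4 - 68*m^3 + 34*m^2 - 48*m + 72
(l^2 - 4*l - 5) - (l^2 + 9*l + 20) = -13*l - 25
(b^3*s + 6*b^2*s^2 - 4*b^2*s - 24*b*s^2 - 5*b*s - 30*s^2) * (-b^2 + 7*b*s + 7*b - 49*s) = -b^5*s + b^4*s^2 + 11*b^4*s + 42*b^3*s^3 - 11*b^3*s^2 - 23*b^3*s - 462*b^2*s^3 + 23*b^2*s^2 - 35*b^2*s + 966*b*s^3 + 35*b*s^2 + 1470*s^3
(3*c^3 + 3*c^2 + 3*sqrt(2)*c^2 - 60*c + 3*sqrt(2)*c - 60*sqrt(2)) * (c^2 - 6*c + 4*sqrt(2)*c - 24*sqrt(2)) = 3*c^5 - 15*c^4 + 15*sqrt(2)*c^4 - 75*sqrt(2)*c^3 - 54*c^3 - 390*sqrt(2)*c^2 + 240*c^2 - 624*c + 1800*sqrt(2)*c + 2880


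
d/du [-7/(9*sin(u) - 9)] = 7*cos(u)/(9*(sin(u) - 1)^2)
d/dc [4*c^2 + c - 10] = 8*c + 1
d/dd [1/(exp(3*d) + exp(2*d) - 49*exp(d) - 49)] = (-3*exp(2*d) - 2*exp(d) + 49)*exp(d)/(exp(3*d) + exp(2*d) - 49*exp(d) - 49)^2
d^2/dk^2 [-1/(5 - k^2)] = 2*(3*k^2 + 5)/(k^2 - 5)^3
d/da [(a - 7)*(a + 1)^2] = (a + 1)*(3*a - 13)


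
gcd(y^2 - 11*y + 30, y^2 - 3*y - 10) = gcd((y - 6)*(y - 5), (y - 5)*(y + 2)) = y - 5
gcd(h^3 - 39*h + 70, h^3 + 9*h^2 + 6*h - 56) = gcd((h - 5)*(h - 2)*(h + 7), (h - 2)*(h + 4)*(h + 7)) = h^2 + 5*h - 14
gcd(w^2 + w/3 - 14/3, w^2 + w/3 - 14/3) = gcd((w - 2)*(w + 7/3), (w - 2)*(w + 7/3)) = w^2 + w/3 - 14/3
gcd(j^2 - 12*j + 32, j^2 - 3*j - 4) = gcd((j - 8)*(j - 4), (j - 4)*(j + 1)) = j - 4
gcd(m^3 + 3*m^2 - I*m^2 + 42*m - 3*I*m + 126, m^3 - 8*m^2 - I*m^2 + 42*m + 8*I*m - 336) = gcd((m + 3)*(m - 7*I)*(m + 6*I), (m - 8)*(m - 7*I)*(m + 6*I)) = m^2 - I*m + 42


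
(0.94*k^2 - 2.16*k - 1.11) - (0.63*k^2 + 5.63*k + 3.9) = 0.31*k^2 - 7.79*k - 5.01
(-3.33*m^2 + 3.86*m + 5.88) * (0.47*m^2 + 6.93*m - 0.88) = -1.5651*m^4 - 21.2627*m^3 + 32.4438*m^2 + 37.3516*m - 5.1744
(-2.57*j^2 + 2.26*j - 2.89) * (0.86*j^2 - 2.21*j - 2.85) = -2.2102*j^4 + 7.6233*j^3 - 0.1555*j^2 - 0.0541*j + 8.2365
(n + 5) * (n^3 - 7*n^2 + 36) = n^4 - 2*n^3 - 35*n^2 + 36*n + 180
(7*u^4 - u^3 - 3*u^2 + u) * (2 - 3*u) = -21*u^5 + 17*u^4 + 7*u^3 - 9*u^2 + 2*u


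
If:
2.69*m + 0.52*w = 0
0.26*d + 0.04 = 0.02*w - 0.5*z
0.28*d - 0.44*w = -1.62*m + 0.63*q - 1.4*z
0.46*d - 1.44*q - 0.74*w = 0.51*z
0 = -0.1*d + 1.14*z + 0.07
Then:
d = -0.05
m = 0.05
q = 0.14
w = -0.26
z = -0.07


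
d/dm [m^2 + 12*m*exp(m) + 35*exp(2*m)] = 12*m*exp(m) + 2*m + 70*exp(2*m) + 12*exp(m)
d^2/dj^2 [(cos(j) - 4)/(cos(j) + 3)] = 7*(cos(j)^2 - 3*cos(j) - 2)/(cos(j) + 3)^3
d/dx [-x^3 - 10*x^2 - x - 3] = -3*x^2 - 20*x - 1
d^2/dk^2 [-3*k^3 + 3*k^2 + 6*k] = 6 - 18*k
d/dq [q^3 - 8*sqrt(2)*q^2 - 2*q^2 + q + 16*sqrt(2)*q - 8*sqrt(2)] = 3*q^2 - 16*sqrt(2)*q - 4*q + 1 + 16*sqrt(2)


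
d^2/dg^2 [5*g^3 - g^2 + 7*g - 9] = 30*g - 2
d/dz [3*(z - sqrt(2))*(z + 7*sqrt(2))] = 6*z + 18*sqrt(2)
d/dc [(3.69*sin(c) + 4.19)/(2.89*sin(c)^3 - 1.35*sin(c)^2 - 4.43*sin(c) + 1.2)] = (-21.3282*sin(c)^3 - 31.3458*sin(c)^2 + 11.313*sin(c) + 22.9897)*cos(c)/(8.3521*sin(c)^6 - 7.803*sin(c)^5 - 23.7829*sin(c)^4 + 18.897*sin(c)^3 + 16.3849*sin(c)^2 - 10.632*sin(c) + 1.44)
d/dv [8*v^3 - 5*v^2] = 2*v*(12*v - 5)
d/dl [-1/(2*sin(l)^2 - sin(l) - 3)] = (4*sin(l) - 1)*cos(l)/(sin(l) + cos(2*l) + 2)^2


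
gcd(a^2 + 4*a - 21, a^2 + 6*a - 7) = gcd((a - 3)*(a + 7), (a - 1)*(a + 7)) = a + 7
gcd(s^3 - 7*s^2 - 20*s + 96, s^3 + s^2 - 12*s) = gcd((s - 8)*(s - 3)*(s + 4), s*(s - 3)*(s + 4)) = s^2 + s - 12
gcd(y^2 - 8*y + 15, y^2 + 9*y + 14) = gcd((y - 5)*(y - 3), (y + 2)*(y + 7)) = 1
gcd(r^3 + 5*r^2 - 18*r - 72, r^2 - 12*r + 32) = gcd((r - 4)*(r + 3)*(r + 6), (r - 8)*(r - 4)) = r - 4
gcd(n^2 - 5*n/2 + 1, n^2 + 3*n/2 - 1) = n - 1/2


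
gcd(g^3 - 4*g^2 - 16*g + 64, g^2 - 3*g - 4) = g - 4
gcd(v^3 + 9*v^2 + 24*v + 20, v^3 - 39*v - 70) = v^2 + 7*v + 10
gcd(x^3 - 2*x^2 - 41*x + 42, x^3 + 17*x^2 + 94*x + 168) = x + 6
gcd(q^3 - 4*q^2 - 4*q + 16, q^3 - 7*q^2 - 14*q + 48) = q - 2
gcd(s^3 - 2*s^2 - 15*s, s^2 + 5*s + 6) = s + 3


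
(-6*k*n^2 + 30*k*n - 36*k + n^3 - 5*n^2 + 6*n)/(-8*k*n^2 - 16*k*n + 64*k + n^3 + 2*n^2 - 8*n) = (6*k*n - 18*k - n^2 + 3*n)/(8*k*n + 32*k - n^2 - 4*n)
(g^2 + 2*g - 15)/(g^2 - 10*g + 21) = (g + 5)/(g - 7)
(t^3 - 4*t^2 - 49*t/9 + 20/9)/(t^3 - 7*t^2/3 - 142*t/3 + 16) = (3*t^2 - 11*t - 20)/(3*(t^2 - 2*t - 48))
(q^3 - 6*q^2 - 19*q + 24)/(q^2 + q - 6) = (q^2 - 9*q + 8)/(q - 2)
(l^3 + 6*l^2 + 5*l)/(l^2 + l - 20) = l*(l + 1)/(l - 4)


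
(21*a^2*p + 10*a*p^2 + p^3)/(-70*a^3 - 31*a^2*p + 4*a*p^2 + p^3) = p*(3*a + p)/(-10*a^2 - 3*a*p + p^2)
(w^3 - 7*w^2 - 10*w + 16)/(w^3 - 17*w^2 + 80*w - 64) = (w + 2)/(w - 8)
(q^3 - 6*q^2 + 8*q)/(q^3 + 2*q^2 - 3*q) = (q^2 - 6*q + 8)/(q^2 + 2*q - 3)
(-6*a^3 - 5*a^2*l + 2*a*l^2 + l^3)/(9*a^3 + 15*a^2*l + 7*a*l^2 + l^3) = (-2*a + l)/(3*a + l)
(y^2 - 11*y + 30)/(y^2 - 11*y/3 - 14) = 3*(y - 5)/(3*y + 7)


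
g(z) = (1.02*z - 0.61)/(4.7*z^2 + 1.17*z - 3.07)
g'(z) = (-9.4*z - 1.17)*(1.02*z - 0.61)/(4.7*z^2 + 1.17*z - 3.07)^2 + 1.02/(4.7*z^2 + 1.17*z - 3.07) = (-4.794*z^2 + 5.734*z - 2.4177)/(22.09*z^4 + 10.998*z^3 - 27.4891*z^2 - 7.1838*z + 9.4249)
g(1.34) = 0.11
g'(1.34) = -0.07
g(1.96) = 0.08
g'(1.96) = -0.03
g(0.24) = 0.15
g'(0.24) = -0.21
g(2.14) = 0.08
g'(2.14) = -0.03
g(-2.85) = -0.11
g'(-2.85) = -0.06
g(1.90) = 0.08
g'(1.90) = -0.03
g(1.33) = 0.11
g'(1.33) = -0.07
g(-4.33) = -0.06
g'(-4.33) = -0.02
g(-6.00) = -0.04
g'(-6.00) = -0.01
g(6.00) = 0.03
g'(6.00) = -0.00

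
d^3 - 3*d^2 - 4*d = d*(d - 4)*(d + 1)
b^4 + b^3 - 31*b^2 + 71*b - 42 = (b - 3)*(b - 2)*(b - 1)*(b + 7)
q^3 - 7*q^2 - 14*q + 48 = (q - 8)*(q - 2)*(q + 3)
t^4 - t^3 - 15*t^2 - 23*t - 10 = (t - 5)*(t + 1)^2*(t + 2)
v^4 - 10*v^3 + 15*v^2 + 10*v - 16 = (v - 8)*(v - 2)*(v - 1)*(v + 1)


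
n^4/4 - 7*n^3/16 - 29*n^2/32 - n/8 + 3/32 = (n/4 + 1/4)*(n - 3)*(n - 1/4)*(n + 1/2)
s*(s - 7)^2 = s^3 - 14*s^2 + 49*s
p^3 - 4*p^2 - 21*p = p*(p - 7)*(p + 3)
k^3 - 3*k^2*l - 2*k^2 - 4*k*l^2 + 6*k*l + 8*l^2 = (k - 2)*(k - 4*l)*(k + l)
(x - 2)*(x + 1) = x^2 - x - 2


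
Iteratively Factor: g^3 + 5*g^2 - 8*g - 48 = (g + 4)*(g^2 + g - 12) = (g + 4)^2*(g - 3)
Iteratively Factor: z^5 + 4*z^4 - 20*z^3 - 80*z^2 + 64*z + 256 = (z + 4)*(z^4 - 20*z^2 + 64) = (z - 2)*(z + 4)*(z^3 + 2*z^2 - 16*z - 32) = (z - 4)*(z - 2)*(z + 4)*(z^2 + 6*z + 8) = (z - 4)*(z - 2)*(z + 4)^2*(z + 2)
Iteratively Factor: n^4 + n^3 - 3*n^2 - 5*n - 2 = (n + 1)*(n^3 - 3*n - 2) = (n - 2)*(n + 1)*(n^2 + 2*n + 1) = (n - 2)*(n + 1)^2*(n + 1)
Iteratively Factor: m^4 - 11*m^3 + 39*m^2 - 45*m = (m - 3)*(m^3 - 8*m^2 + 15*m) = m*(m - 3)*(m^2 - 8*m + 15) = m*(m - 3)^2*(m - 5)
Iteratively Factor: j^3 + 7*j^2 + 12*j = (j + 3)*(j^2 + 4*j) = (j + 3)*(j + 4)*(j)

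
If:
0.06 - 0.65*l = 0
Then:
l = 0.09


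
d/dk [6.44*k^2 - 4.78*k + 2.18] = 12.88*k - 4.78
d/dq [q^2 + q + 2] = 2*q + 1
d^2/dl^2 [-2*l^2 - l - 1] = -4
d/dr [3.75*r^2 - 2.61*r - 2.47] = 7.5*r - 2.61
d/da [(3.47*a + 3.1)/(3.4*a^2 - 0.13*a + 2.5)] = (-11.798*a^2 - 21.08*a + 9.078)/(11.56*a^4 - 0.884*a^3 + 17.0169*a^2 - 0.65*a + 6.25)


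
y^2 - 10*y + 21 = (y - 7)*(y - 3)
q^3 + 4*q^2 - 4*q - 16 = (q - 2)*(q + 2)*(q + 4)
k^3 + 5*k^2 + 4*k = k*(k + 1)*(k + 4)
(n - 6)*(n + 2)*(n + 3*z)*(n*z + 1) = n^4*z + 3*n^3*z^2 - 4*n^3*z + n^3 - 12*n^2*z^2 - 9*n^2*z - 4*n^2 - 36*n*z^2 - 12*n*z - 12*n - 36*z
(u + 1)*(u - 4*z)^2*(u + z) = u^4 - 7*u^3*z + u^3 + 8*u^2*z^2 - 7*u^2*z + 16*u*z^3 + 8*u*z^2 + 16*z^3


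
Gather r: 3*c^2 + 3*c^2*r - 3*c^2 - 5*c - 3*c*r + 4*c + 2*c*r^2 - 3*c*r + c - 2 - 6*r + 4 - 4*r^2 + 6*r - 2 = r^2*(2*c - 4) + r*(3*c^2 - 6*c)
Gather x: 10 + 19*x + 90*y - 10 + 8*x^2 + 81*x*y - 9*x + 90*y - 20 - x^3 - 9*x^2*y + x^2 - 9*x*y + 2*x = -x^3 + x^2*(9 - 9*y) + x*(72*y + 12) + 180*y - 20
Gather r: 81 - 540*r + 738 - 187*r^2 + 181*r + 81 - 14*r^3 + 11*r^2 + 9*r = -14*r^3 - 176*r^2 - 350*r + 900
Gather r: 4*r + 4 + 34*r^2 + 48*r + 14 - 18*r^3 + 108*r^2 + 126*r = -18*r^3 + 142*r^2 + 178*r + 18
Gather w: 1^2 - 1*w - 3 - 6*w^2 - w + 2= -6*w^2 - 2*w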